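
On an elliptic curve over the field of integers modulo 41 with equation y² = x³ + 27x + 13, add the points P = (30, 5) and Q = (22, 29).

(39, 22)

(30, 5) + (22, 29). λ = (29 - 5)/(22 - 30) ≡ 24/33 mod 41. 33⁻¹ ≡ 5 (mod 41), so λ ≡ 38.
  x = λ² - 30 - 22 = 1444 - 52 ≡ 39; y = λ·(30 - 39) - 5 ≡ 22. → (39, 22)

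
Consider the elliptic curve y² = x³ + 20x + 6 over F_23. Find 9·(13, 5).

Write G = (13, 5).
Repeated addition: build up to 9G.
2G: tangent at (13, 5): λ = (3·13² + 20)/(2·5) ≡ 21/10. 10⁻¹ ≡ 7 (mod 23), so λ ≡ 21·7 ≡ 9.
  x = λ² - 13 - 13 = 81 - 26 ≡ 9; y = λ·(13 - 9) - 5 ≡ 8. → (9, 8)
3G: (9, 8) + (13, 5). λ = (5 - 8)/(13 - 9) ≡ 20/4 mod 23. 4⁻¹ ≡ 6 (mod 23), so λ ≡ 5.
  x = λ² - 9 - 13 = 25 - 22 ≡ 3; y = λ·(9 - 3) - 8 ≡ 22. → (3, 22)
4G: (3, 22) + (13, 5). λ = (5 - 22)/(13 - 3) ≡ 6/10 mod 23. 10⁻¹ ≡ 7 (mod 23), so λ ≡ 19.
  x = λ² - 3 - 13 = 361 - 16 ≡ 0; y = λ·(3 - 0) - 22 ≡ 12. → (0, 12)
5G: (0, 12) + (13, 5). λ = (5 - 12)/(13 - 0) ≡ 16/13 mod 23. 13⁻¹ ≡ 16 (mod 23), so λ ≡ 3.
  x = λ² - 0 - 13 = 9 - 13 ≡ 19; y = λ·(0 - 19) - 12 ≡ 0. → (19, 0)
6G: (19, 0) + (13, 5). λ = (5 - 0)/(13 - 19) ≡ 5/17 mod 23. 17⁻¹ ≡ 19 (mod 23), so λ ≡ 3.
  x = λ² - 19 - 13 = 9 - 32 ≡ 0; y = λ·(19 - 0) - 0 ≡ 11. → (0, 11)
7G: (0, 11) + (13, 5). λ = (5 - 11)/(13 - 0) ≡ 17/13 mod 23. 13⁻¹ ≡ 16 (mod 23), so λ ≡ 19.
  x = λ² - 0 - 13 = 361 - 13 ≡ 3; y = λ·(0 - 3) - 11 ≡ 1. → (3, 1)
8G: (3, 1) + (13, 5). λ = (5 - 1)/(13 - 3) ≡ 4/10 mod 23. 10⁻¹ ≡ 7 (mod 23), so λ ≡ 5.
  x = λ² - 3 - 13 = 25 - 16 ≡ 9; y = λ·(3 - 9) - 1 ≡ 15. → (9, 15)
9G: (9, 15) + (13, 5). λ = (5 - 15)/(13 - 9) ≡ 13/4 mod 23. 4⁻¹ ≡ 6 (mod 23), so λ ≡ 9.
  x = λ² - 9 - 13 = 81 - 22 ≡ 13; y = λ·(9 - 13) - 15 ≡ 18. → (13, 18)

(13, 18)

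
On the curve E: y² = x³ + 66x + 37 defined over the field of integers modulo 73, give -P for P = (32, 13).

-(32, 13) = (32, -13 mod 73) = (32, 60).

(32, 60)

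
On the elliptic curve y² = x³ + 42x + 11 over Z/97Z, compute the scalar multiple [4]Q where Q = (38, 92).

Double-and-add on 4 = (100)₂. Start with Q = (38, 92) for the leading 1-bit.
double: tangent at (38, 92): λ = (3·38² + 42)/(2·92) ≡ 9/87. 87⁻¹ ≡ 29 (mod 97) since 87·29 = 2523 ≡ 1, so λ ≡ 9·29 ≡ 67.
  x = λ² - 38 - 38 = 4489 - 76 ≡ 48; y = λ·(38 - 48) - 92 ≡ 14. → (48, 14)
double: tangent at (48, 14): λ = (3·48² + 42)/(2·14) ≡ 67/28. 28⁻¹ ≡ 52 (mod 97) since 28·52 = 1456 ≡ 1, so λ ≡ 67·52 ≡ 89.
  x = λ² - 48 - 48 = 7921 - 96 ≡ 65; y = λ·(48 - 65) - 14 ≡ 25. → (65, 25)

(65, 25)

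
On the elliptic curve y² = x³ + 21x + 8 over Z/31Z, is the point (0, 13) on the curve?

y² = 13² ≡ 14; x³ + 21x + 8 = 8 ≡ 8 (mod 31). 14 ≠ 8.

no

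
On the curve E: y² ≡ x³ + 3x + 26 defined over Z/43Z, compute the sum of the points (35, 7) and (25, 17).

(35, 7) + (25, 17). λ = (17 - 7)/(25 - 35) ≡ 10/33 mod 43. 33⁻¹ ≡ 30 (mod 43) since 33·30 = 990 ≡ 1, so λ ≡ 42.
  x = λ² - 35 - 25 = 1764 - 60 ≡ 27; y = λ·(35 - 27) - 7 ≡ 28. → (27, 28)

(27, 28)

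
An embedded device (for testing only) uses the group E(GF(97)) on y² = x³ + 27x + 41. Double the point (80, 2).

tangent at (80, 2): λ = (3·80² + 27)/(2·2) ≡ 21/4. 4⁻¹ ≡ 73 (mod 97), so λ ≡ 21·73 ≡ 78.
  x = λ² - 80 - 80 = 6084 - 160 ≡ 7; y = λ·(80 - 7) - 2 ≡ 66. → (7, 66)

(7, 66)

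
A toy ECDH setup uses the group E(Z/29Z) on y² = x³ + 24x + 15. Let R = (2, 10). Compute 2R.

(12, 1)

tangent at (2, 10): λ = (3·2² + 24)/(2·10) ≡ 7/20. 20⁻¹ ≡ 16 (mod 29) since 20·16 = 320 ≡ 1, so λ ≡ 7·16 ≡ 25.
  x = λ² - 2 - 2 = 625 - 4 ≡ 12; y = λ·(2 - 12) - 10 ≡ 1. → (12, 1)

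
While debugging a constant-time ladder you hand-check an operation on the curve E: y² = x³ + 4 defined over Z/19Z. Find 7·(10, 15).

(0, 17)

Write G = (10, 15).
Double-and-add on 7 = (111)₂. Start with G = (10, 15) for the leading 1-bit.
double: tangent at (10, 15): λ = (3·10² + 0)/(2·15) ≡ 15/11. 11⁻¹ ≡ 7 (mod 19), so λ ≡ 15·7 ≡ 10.
  x = λ² - 10 - 10 = 100 - 20 ≡ 4; y = λ·(10 - 4) - 15 ≡ 7. → (4, 7)
add G: (4, 7) + (10, 15). λ = (15 - 7)/(10 - 4) ≡ 8/6 mod 19. 6⁻¹ ≡ 16 (mod 19), so λ ≡ 14.
  x = λ² - 4 - 10 = 196 - 14 ≡ 11; y = λ·(4 - 11) - 7 ≡ 9. → (11, 9)
double: tangent at (11, 9): λ = (3·11² + 0)/(2·9) ≡ 2/18. 18⁻¹ ≡ 18 (mod 19) since 18·18 = 324 ≡ 1, so λ ≡ 2·18 ≡ 17.
  x = λ² - 11 - 11 = 289 - 22 ≡ 1; y = λ·(11 - 1) - 9 ≡ 9. → (1, 9)
add G: (1, 9) + (10, 15). λ = (15 - 9)/(10 - 1) ≡ 6/9 mod 19. 9⁻¹ ≡ 17 (mod 19), so λ ≡ 7.
  x = λ² - 1 - 10 = 49 - 11 ≡ 0; y = λ·(1 - 0) - 9 ≡ 17. → (0, 17)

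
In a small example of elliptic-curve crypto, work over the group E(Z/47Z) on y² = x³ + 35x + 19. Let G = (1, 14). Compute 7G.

Repeated addition: build up to 7G.
2G: tangent at (1, 14): λ = (3·1² + 35)/(2·14) ≡ 38/28. 28⁻¹ ≡ 42 (mod 47), so λ ≡ 38·42 ≡ 45.
  x = λ² - 1 - 1 = 2025 - 2 ≡ 2; y = λ·(1 - 2) - 14 ≡ 35. → (2, 35)
3G: (2, 35) + (1, 14). λ = (14 - 35)/(1 - 2) ≡ 26/46 mod 47. 46⁻¹ ≡ 46 (mod 47) since 46·46 = 2116 ≡ 1, so λ ≡ 21.
  x = λ² - 2 - 1 = 441 - 3 ≡ 15; y = λ·(2 - 15) - 35 ≡ 21. → (15, 21)
4G: (15, 21) + (1, 14). λ = (14 - 21)/(1 - 15) ≡ 40/33 mod 47. 33⁻¹ ≡ 10 (mod 47) since 33·10 = 330 ≡ 1, so λ ≡ 24.
  x = λ² - 15 - 1 = 576 - 16 ≡ 43; y = λ·(15 - 43) - 21 ≡ 12. → (43, 12)
5G: (43, 12) + (1, 14). λ = (14 - 12)/(1 - 43) ≡ 2/5 mod 47. 5⁻¹ ≡ 19 (mod 47), so λ ≡ 38.
  x = λ² - 43 - 1 = 1444 - 44 ≡ 37; y = λ·(43 - 37) - 12 ≡ 28. → (37, 28)
6G: (37, 28) + (1, 14). λ = (14 - 28)/(1 - 37) ≡ 33/11 mod 47. 11⁻¹ ≡ 30 (mod 47) since 11·30 = 330 ≡ 1, so λ ≡ 3.
  x = λ² - 37 - 1 = 9 - 38 ≡ 18; y = λ·(37 - 18) - 28 ≡ 29. → (18, 29)
7G: (18, 29) + (1, 14). λ = (14 - 29)/(1 - 18) ≡ 32/30 mod 47. 30⁻¹ ≡ 11 (mod 47), so λ ≡ 23.
  x = λ² - 18 - 1 = 529 - 19 ≡ 40; y = λ·(18 - 40) - 29 ≡ 29. → (40, 29)

(40, 29)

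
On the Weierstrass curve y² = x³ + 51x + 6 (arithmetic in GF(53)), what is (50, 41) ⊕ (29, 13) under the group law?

(17, 3)

(50, 41) + (29, 13). λ = (13 - 41)/(29 - 50) ≡ 25/32 mod 53. 32⁻¹ ≡ 5 (mod 53), so λ ≡ 19.
  x = λ² - 50 - 29 = 361 - 79 ≡ 17; y = λ·(50 - 17) - 41 ≡ 3. → (17, 3)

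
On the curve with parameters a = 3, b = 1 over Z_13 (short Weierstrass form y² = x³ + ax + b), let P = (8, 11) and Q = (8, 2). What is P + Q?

O

The two points share x = 8 and their y-coordinates satisfy 11 + 2 ≡ 0 (mod 13), so they are inverses. Their sum is ∞.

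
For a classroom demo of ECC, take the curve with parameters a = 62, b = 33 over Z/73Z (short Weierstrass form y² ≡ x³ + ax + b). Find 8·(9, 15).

Write P = (9, 15).
Double-and-add on 8 = (1000)₂. Start with P = (9, 15) for the leading 1-bit.
double: tangent at (9, 15): λ = (3·9² + 62)/(2·15) ≡ 13/30. 30⁻¹ ≡ 56 (mod 73) since 30·56 = 1680 ≡ 1, so λ ≡ 13·56 ≡ 71.
  x = λ² - 9 - 9 = 5041 - 18 ≡ 59; y = λ·(9 - 59) - 15 ≡ 12. → (59, 12)
double: tangent at (59, 12): λ = (3·59² + 62)/(2·12) ≡ 66/24. 24⁻¹ ≡ 70 (mod 73) since 24·70 = 1680 ≡ 1, so λ ≡ 66·70 ≡ 21.
  x = λ² - 59 - 59 = 441 - 118 ≡ 31; y = λ·(59 - 31) - 12 ≡ 65. → (31, 65)
double: tangent at (31, 65): λ = (3·31² + 62)/(2·65) ≡ 25/57. 57⁻¹ ≡ 41 (mod 73) since 57·41 = 2337 ≡ 1, so λ ≡ 25·41 ≡ 3.
  x = λ² - 31 - 31 = 9 - 62 ≡ 20; y = λ·(31 - 20) - 65 ≡ 41. → (20, 41)

(20, 41)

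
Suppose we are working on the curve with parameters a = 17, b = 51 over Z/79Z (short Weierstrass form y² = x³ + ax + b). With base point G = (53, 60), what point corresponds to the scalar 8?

Double-and-add on 8 = (1000)₂. Start with G = (53, 60) for the leading 1-bit.
double: tangent at (53, 60): λ = (3·53² + 17)/(2·60) ≡ 70/41. 41⁻¹ ≡ 27 (mod 79), so λ ≡ 70·27 ≡ 73.
  x = λ² - 53 - 53 = 5329 - 106 ≡ 9; y = λ·(53 - 9) - 60 ≡ 71. → (9, 71)
double: tangent at (9, 71): λ = (3·9² + 17)/(2·71) ≡ 23/63. 63⁻¹ ≡ 74 (mod 79), so λ ≡ 23·74 ≡ 43.
  x = λ² - 9 - 9 = 1849 - 18 ≡ 14; y = λ·(9 - 14) - 71 ≡ 30. → (14, 30)
double: tangent at (14, 30): λ = (3·14² + 17)/(2·30) ≡ 52/60. 60⁻¹ ≡ 54 (mod 79) since 60·54 = 3240 ≡ 1, so λ ≡ 52·54 ≡ 43.
  x = λ² - 14 - 14 = 1849 - 28 ≡ 4; y = λ·(14 - 4) - 30 ≡ 5. → (4, 5)

(4, 5)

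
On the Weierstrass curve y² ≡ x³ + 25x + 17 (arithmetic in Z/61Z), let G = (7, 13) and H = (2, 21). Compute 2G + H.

(9, 19)

First 2G:
Repeated addition: build up to 2G.
2G: tangent at (7, 13): λ = (3·7² + 25)/(2·13) ≡ 50/26. 26⁻¹ ≡ 54 (mod 61), so λ ≡ 50·54 ≡ 16.
  x = λ² - 7 - 7 = 256 - 14 ≡ 59; y = λ·(7 - 59) - 13 ≡ 9. → (59, 9)
2G = (59, 9).
Finally 2G + H:
(59, 9) + (2, 21). λ = (21 - 9)/(2 - 59) ≡ 12/4 mod 61. 4⁻¹ ≡ 46 (mod 61) since 4·46 = 184 ≡ 1, so λ ≡ 3.
  x = λ² - 59 - 2 = 9 - 61 ≡ 9; y = λ·(59 - 9) - 9 ≡ 19. → (9, 19)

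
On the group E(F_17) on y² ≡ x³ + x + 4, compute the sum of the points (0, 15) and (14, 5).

(0, 15) + (14, 5). λ = (5 - 15)/(14 - 0) ≡ 7/14 mod 17. 14⁻¹ ≡ 11 (mod 17) since 14·11 = 154 ≡ 1, so λ ≡ 9.
  x = λ² - 0 - 14 = 81 - 14 ≡ 16; y = λ·(0 - 16) - 15 ≡ 11. → (16, 11)

(16, 11)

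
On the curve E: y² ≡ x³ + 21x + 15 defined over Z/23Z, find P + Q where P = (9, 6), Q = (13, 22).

(9, 6) + (13, 22). λ = (22 - 6)/(13 - 9) ≡ 16/4 mod 23. 4⁻¹ ≡ 6 (mod 23), so λ ≡ 4.
  x = λ² - 9 - 13 = 16 - 22 ≡ 17; y = λ·(9 - 17) - 6 ≡ 8. → (17, 8)

(17, 8)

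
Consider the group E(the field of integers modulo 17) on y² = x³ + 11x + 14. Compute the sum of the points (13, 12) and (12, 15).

(13, 12) + (12, 15). λ = (15 - 12)/(12 - 13) ≡ 3/16 mod 17. 16⁻¹ ≡ 16 (mod 17) since 16·16 = 256 ≡ 1, so λ ≡ 14.
  x = λ² - 13 - 12 = 196 - 25 ≡ 1; y = λ·(13 - 1) - 12 ≡ 3. → (1, 3)

(1, 3)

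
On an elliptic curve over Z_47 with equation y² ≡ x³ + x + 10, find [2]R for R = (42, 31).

(34, 44)

tangent at (42, 31): λ = (3·42² + 1)/(2·31) ≡ 29/15. 15⁻¹ ≡ 22 (mod 47), so λ ≡ 29·22 ≡ 27.
  x = λ² - 42 - 42 = 729 - 84 ≡ 34; y = λ·(42 - 34) - 31 ≡ 44. → (34, 44)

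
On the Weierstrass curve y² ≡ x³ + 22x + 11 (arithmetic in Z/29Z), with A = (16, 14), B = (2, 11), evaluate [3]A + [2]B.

(15, 27)

First 3A:
Repeated addition: build up to 3A.
2A: tangent at (16, 14): λ = (3·16² + 22)/(2·14) ≡ 7/28. 28⁻¹ ≡ 28 (mod 29), so λ ≡ 7·28 ≡ 22.
  x = λ² - 16 - 16 = 484 - 32 ≡ 17; y = λ·(16 - 17) - 14 ≡ 22. → (17, 22)
3A: (17, 22) + (16, 14). λ = (14 - 22)/(16 - 17) ≡ 21/28 mod 29. 28⁻¹ ≡ 28 (mod 29), so λ ≡ 8.
  x = λ² - 17 - 16 = 64 - 33 ≡ 2; y = λ·(17 - 2) - 22 ≡ 11. → (2, 11)
3A = (2, 11).
Next 2B:
Repeated addition: build up to 2B.
2B: tangent at (2, 11): λ = (3·2² + 22)/(2·11) ≡ 5/22. 22⁻¹ ≡ 4 (mod 29), so λ ≡ 5·4 ≡ 20.
  x = λ² - 2 - 2 = 400 - 4 ≡ 19; y = λ·(2 - 19) - 11 ≡ 26. → (19, 26)
2B = (19, 26).
Finally 3A + 2B:
(2, 11) + (19, 26). λ = (26 - 11)/(19 - 2) ≡ 15/17 mod 29. 17⁻¹ ≡ 12 (mod 29) since 17·12 = 204 ≡ 1, so λ ≡ 6.
  x = λ² - 2 - 19 = 36 - 21 ≡ 15; y = λ·(2 - 15) - 11 ≡ 27. → (15, 27)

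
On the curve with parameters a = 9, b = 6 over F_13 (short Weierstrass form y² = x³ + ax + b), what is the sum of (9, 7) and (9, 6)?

O

The two points share x = 9 and their y-coordinates satisfy 7 + 6 ≡ 0 (mod 13), so they are inverses. Their sum is the point at infinity.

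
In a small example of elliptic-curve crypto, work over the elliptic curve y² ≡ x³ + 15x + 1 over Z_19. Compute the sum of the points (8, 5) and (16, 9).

(8, 5) + (16, 9). λ = (9 - 5)/(16 - 8) ≡ 4/8 mod 19. 8⁻¹ ≡ 12 (mod 19) since 8·12 = 96 ≡ 1, so λ ≡ 10.
  x = λ² - 8 - 16 = 100 - 24 ≡ 0; y = λ·(8 - 0) - 5 ≡ 18. → (0, 18)

(0, 18)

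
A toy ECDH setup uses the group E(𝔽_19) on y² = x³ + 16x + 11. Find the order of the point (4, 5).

2P: tangent at (4, 5): λ = (3·4² + 16)/(2·5) ≡ 7/10. 10⁻¹ ≡ 2 (mod 19) since 10·2 = 20 ≡ 1, so λ ≡ 7·2 ≡ 14.
  x = λ² - 4 - 4 = 196 - 8 ≡ 17; y = λ·(4 - 17) - 5 ≡ 3. → (17, 3)
3P: (17, 3) + (4, 5). λ = (5 - 3)/(4 - 17) ≡ 2/6 mod 19. 6⁻¹ ≡ 16 (mod 19), so λ ≡ 13.
  x = λ² - 17 - 4 = 169 - 21 ≡ 15; y = λ·(17 - 15) - 3 ≡ 4. → (15, 4)
4P: (15, 4) + (4, 5). λ = (5 - 4)/(4 - 15) ≡ 1/8 mod 19. 8⁻¹ ≡ 12 (mod 19), so λ ≡ 12.
  x = λ² - 15 - 4 = 144 - 19 ≡ 11; y = λ·(15 - 11) - 4 ≡ 6. → (11, 6)
5P: (11, 6) + (4, 5). λ = (5 - 6)/(4 - 11) ≡ 18/12 mod 19. 12⁻¹ ≡ 8 (mod 19), so λ ≡ 11.
  x = λ² - 11 - 4 = 121 - 15 ≡ 11; y = λ·(11 - 11) - 6 ≡ 13. → (11, 13)
6P: (11, 13) + (4, 5). λ = (5 - 13)/(4 - 11) ≡ 11/12 mod 19. 12⁻¹ ≡ 8 (mod 19), so λ ≡ 12.
  x = λ² - 11 - 4 = 144 - 15 ≡ 15; y = λ·(11 - 15) - 13 ≡ 15. → (15, 15)
7P: (15, 15) + (4, 5). λ = (5 - 15)/(4 - 15) ≡ 9/8 mod 19. 8⁻¹ ≡ 12 (mod 19), so λ ≡ 13.
  x = λ² - 15 - 4 = 169 - 19 ≡ 17; y = λ·(15 - 17) - 15 ≡ 16. → (17, 16)
8P: (17, 16) + (4, 5). λ = (5 - 16)/(4 - 17) ≡ 8/6 mod 19. 6⁻¹ ≡ 16 (mod 19), so λ ≡ 14.
  x = λ² - 17 - 4 = 196 - 21 ≡ 4; y = λ·(17 - 4) - 16 ≡ 14. → (4, 14)
9P: (4, 14) + (4, 5): same x and y₁ ≡ -y₂, so the sum is ∞.
9P = ∞, so the order is 9.

9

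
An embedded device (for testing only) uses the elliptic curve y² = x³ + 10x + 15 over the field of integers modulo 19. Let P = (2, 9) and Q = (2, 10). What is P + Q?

The two points share x = 2 and their y-coordinates satisfy 9 + 10 ≡ 0 (mod 19), so they are inverses. Their sum is O.

O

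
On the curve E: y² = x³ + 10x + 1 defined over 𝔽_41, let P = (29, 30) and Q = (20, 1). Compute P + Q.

(12, 2)

(29, 30) + (20, 1). λ = (1 - 30)/(20 - 29) ≡ 12/32 mod 41. 32⁻¹ ≡ 9 (mod 41), so λ ≡ 26.
  x = λ² - 29 - 20 = 676 - 49 ≡ 12; y = λ·(29 - 12) - 30 ≡ 2. → (12, 2)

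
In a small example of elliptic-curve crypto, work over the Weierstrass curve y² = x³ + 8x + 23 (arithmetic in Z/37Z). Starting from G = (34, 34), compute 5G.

Double-and-add on 5 = (101)₂. Start with G = (34, 34) for the leading 1-bit.
double: tangent at (34, 34): λ = (3·34² + 8)/(2·34) ≡ 35/31. 31⁻¹ ≡ 6 (mod 37), so λ ≡ 35·6 ≡ 25.
  x = λ² - 34 - 34 = 625 - 68 ≡ 2; y = λ·(34 - 2) - 34 ≡ 26. → (2, 26)
double: tangent at (2, 26): λ = (3·2² + 8)/(2·26) ≡ 20/15. 15⁻¹ ≡ 5 (mod 37), so λ ≡ 20·5 ≡ 26.
  x = λ² - 2 - 2 = 676 - 4 ≡ 6; y = λ·(2 - 6) - 26 ≡ 18. → (6, 18)
add G: (6, 18) + (34, 34). λ = (34 - 18)/(34 - 6) ≡ 16/28 mod 37. 28⁻¹ ≡ 4 (mod 37), so λ ≡ 27.
  x = λ² - 6 - 34 = 729 - 40 ≡ 23; y = λ·(6 - 23) - 18 ≡ 4. → (23, 4)

(23, 4)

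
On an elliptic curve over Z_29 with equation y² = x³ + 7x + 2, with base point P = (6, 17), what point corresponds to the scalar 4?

Double-and-add on 4 = (100)₂. Start with P = (6, 17) for the leading 1-bit.
double: tangent at (6, 17): λ = (3·6² + 7)/(2·17) ≡ 28/5. 5⁻¹ ≡ 6 (mod 29) since 5·6 = 30 ≡ 1, so λ ≡ 28·6 ≡ 23.
  x = λ² - 6 - 6 = 529 - 12 ≡ 24; y = λ·(6 - 24) - 17 ≡ 4. → (24, 4)
double: tangent at (24, 4): λ = (3·24² + 7)/(2·4) ≡ 24/8. 8⁻¹ ≡ 11 (mod 29) since 8·11 = 88 ≡ 1, so λ ≡ 24·11 ≡ 3.
  x = λ² - 24 - 24 = 9 - 48 ≡ 19; y = λ·(24 - 19) - 4 ≡ 11. → (19, 11)

(19, 11)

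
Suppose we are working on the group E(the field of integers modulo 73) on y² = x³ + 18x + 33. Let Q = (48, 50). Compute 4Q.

(41, 14)

Double-and-add on 4 = (100)₂. Start with Q = (48, 50) for the leading 1-bit.
double: tangent at (48, 50): λ = (3·48² + 18)/(2·50) ≡ 68/27. 27⁻¹ ≡ 46 (mod 73) since 27·46 = 1242 ≡ 1, so λ ≡ 68·46 ≡ 62.
  x = λ² - 48 - 48 = 3844 - 96 ≡ 25; y = λ·(48 - 25) - 50 ≡ 62. → (25, 62)
double: tangent at (25, 62): λ = (3·25² + 18)/(2·62) ≡ 68/51. 51⁻¹ ≡ 63 (mod 73) since 51·63 = 3213 ≡ 1, so λ ≡ 68·63 ≡ 50.
  x = λ² - 25 - 25 = 2500 - 50 ≡ 41; y = λ·(25 - 41) - 62 ≡ 14. → (41, 14)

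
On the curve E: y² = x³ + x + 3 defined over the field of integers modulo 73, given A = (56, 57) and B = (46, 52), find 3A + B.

(6, 15)

First 3A:
Repeated addition: build up to 3A.
2A: tangent at (56, 57): λ = (3·56² + 1)/(2·57) ≡ 65/41. 41⁻¹ ≡ 57 (mod 73) since 41·57 = 2337 ≡ 1, so λ ≡ 65·57 ≡ 55.
  x = λ² - 56 - 56 = 3025 - 112 ≡ 66; y = λ·(56 - 66) - 57 ≡ 50. → (66, 50)
3A: (66, 50) + (56, 57). λ = (57 - 50)/(56 - 66) ≡ 7/63 mod 73. 63⁻¹ ≡ 51 (mod 73), so λ ≡ 65.
  x = λ² - 66 - 56 = 4225 - 122 ≡ 15; y = λ·(66 - 15) - 50 ≡ 53. → (15, 53)
3A = (15, 53).
Finally 3A + B:
(15, 53) + (46, 52). λ = (52 - 53)/(46 - 15) ≡ 72/31 mod 73. 31⁻¹ ≡ 33 (mod 73), so λ ≡ 40.
  x = λ² - 15 - 46 = 1600 - 61 ≡ 6; y = λ·(15 - 6) - 53 ≡ 15. → (6, 15)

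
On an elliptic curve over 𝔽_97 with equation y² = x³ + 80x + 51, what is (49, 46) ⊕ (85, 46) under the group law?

(60, 51)

(49, 46) + (85, 46). λ = (46 - 46)/(85 - 49) ≡ 0/36 mod 97. 36⁻¹ ≡ 62 (mod 97), so λ ≡ 0.
  x = λ² - 49 - 85 = 0 - 134 ≡ 60; y = λ·(49 - 60) - 46 ≡ 51. → (60, 51)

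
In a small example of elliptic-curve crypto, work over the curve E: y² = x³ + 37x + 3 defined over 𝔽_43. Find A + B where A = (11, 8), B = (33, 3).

(11, 8) + (33, 3). λ = (3 - 8)/(33 - 11) ≡ 38/22 mod 43. 22⁻¹ ≡ 2 (mod 43) since 22·2 = 44 ≡ 1, so λ ≡ 33.
  x = λ² - 11 - 33 = 1089 - 44 ≡ 13; y = λ·(11 - 13) - 8 ≡ 12. → (13, 12)

(13, 12)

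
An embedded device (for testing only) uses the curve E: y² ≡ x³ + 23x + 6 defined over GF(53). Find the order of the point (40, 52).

12

2P: tangent at (40, 52): λ = (3·40² + 23)/(2·52) ≡ 0/51. 51⁻¹ ≡ 26 (mod 53), so λ ≡ 0·26 ≡ 0.
  x = λ² - 40 - 40 = 0 - 80 ≡ 26; y = λ·(40 - 26) - 52 ≡ 1. → (26, 1)
3P: (26, 1) + (40, 52). λ = (52 - 1)/(40 - 26) ≡ 51/14 mod 53. 14⁻¹ ≡ 19 (mod 53) since 14·19 = 266 ≡ 1, so λ ≡ 15.
  x = λ² - 26 - 40 = 225 - 66 ≡ 0; y = λ·(26 - 0) - 1 ≡ 18. → (0, 18)
4P: (0, 18) + (40, 52). λ = (52 - 18)/(40 - 0) ≡ 34/40 mod 53. 40⁻¹ ≡ 4 (mod 53), so λ ≡ 30.
  x = λ² - 0 - 40 = 900 - 40 ≡ 12; y = λ·(0 - 12) - 18 ≡ 46. → (12, 46)
5P: (12, 46) + (40, 52). λ = (52 - 46)/(40 - 12) ≡ 6/28 mod 53. 28⁻¹ ≡ 36 (mod 53), so λ ≡ 4.
  x = λ² - 12 - 40 = 16 - 52 ≡ 17; y = λ·(12 - 17) - 46 ≡ 40. → (17, 40)
6P: (17, 40) + (40, 52). λ = (52 - 40)/(40 - 17) ≡ 12/23 mod 53. 23⁻¹ ≡ 30 (mod 53), so λ ≡ 42.
  x = λ² - 17 - 40 = 1764 - 57 ≡ 11; y = λ·(17 - 11) - 40 ≡ 0. → (11, 0)
7P: (11, 0) + (40, 52). λ = (52 - 0)/(40 - 11) ≡ 52/29 mod 53. 29⁻¹ ≡ 11 (mod 53) since 29·11 = 319 ≡ 1, so λ ≡ 42.
  x = λ² - 11 - 40 = 1764 - 51 ≡ 17; y = λ·(11 - 17) - 0 ≡ 13. → (17, 13)
8P: (17, 13) + (40, 52). λ = (52 - 13)/(40 - 17) ≡ 39/23 mod 53. 23⁻¹ ≡ 30 (mod 53), so λ ≡ 4.
  x = λ² - 17 - 40 = 16 - 57 ≡ 12; y = λ·(17 - 12) - 13 ≡ 7. → (12, 7)
9P: (12, 7) + (40, 52). λ = (52 - 7)/(40 - 12) ≡ 45/28 mod 53. 28⁻¹ ≡ 36 (mod 53), so λ ≡ 30.
  x = λ² - 12 - 40 = 900 - 52 ≡ 0; y = λ·(12 - 0) - 7 ≡ 35. → (0, 35)
10P: (0, 35) + (40, 52). λ = (52 - 35)/(40 - 0) ≡ 17/40 mod 53. 40⁻¹ ≡ 4 (mod 53) since 40·4 = 160 ≡ 1, so λ ≡ 15.
  x = λ² - 0 - 40 = 225 - 40 ≡ 26; y = λ·(0 - 26) - 35 ≡ 52. → (26, 52)
11P: (26, 52) + (40, 52). λ = (52 - 52)/(40 - 26) ≡ 0/14 mod 53. 14⁻¹ ≡ 19 (mod 53) since 14·19 = 266 ≡ 1, so λ ≡ 0.
  x = λ² - 26 - 40 = 0 - 66 ≡ 40; y = λ·(26 - 40) - 52 ≡ 1. → (40, 1)
12P: (40, 1) + (40, 52): same x and y₁ ≡ -y₂, so the sum is O.
12P = O, so the order is 12.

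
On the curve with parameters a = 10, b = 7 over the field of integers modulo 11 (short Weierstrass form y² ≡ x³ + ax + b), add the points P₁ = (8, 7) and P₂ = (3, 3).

(8, 7) + (3, 3). λ = (3 - 7)/(3 - 8) ≡ 7/6 mod 11. 6⁻¹ ≡ 2 (mod 11), so λ ≡ 3.
  x = λ² - 8 - 3 = 9 - 11 ≡ 9; y = λ·(8 - 9) - 7 ≡ 1. → (9, 1)

(9, 1)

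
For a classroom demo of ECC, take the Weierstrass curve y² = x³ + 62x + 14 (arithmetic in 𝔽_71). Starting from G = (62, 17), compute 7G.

Repeated addition: build up to 7G.
2G: tangent at (62, 17): λ = (3·62² + 62)/(2·17) ≡ 21/34. 34⁻¹ ≡ 23 (mod 71), so λ ≡ 21·23 ≡ 57.
  x = λ² - 62 - 62 = 3249 - 124 ≡ 1; y = λ·(62 - 1) - 17 ≡ 52. → (1, 52)
3G: (1, 52) + (62, 17). λ = (17 - 52)/(62 - 1) ≡ 36/61 mod 71. 61⁻¹ ≡ 7 (mod 71), so λ ≡ 39.
  x = λ² - 1 - 62 = 1521 - 63 ≡ 38; y = λ·(1 - 38) - 52 ≡ 67. → (38, 67)
4G: (38, 67) + (62, 17). λ = (17 - 67)/(62 - 38) ≡ 21/24 mod 71. 24⁻¹ ≡ 3 (mod 71), so λ ≡ 63.
  x = λ² - 38 - 62 = 3969 - 100 ≡ 35; y = λ·(38 - 35) - 67 ≡ 51. → (35, 51)
5G: (35, 51) + (62, 17). λ = (17 - 51)/(62 - 35) ≡ 37/27 mod 71. 27⁻¹ ≡ 50 (mod 71) since 27·50 = 1350 ≡ 1, so λ ≡ 4.
  x = λ² - 35 - 62 = 16 - 97 ≡ 61; y = λ·(35 - 61) - 51 ≡ 58. → (61, 58)
6G: (61, 58) + (62, 17). λ = (17 - 58)/(62 - 61) ≡ 30/1 mod 71. 1⁻¹ ≡ 1 (mod 71), so λ ≡ 30.
  x = λ² - 61 - 62 = 900 - 123 ≡ 67; y = λ·(61 - 67) - 58 ≡ 46. → (67, 46)
7G: (67, 46) + (62, 17). λ = (17 - 46)/(62 - 67) ≡ 42/66 mod 71. 66⁻¹ ≡ 14 (mod 71), so λ ≡ 20.
  x = λ² - 67 - 62 = 400 - 129 ≡ 58; y = λ·(67 - 58) - 46 ≡ 63. → (58, 63)

(58, 63)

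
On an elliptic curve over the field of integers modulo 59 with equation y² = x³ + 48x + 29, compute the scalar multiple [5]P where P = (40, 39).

Repeated addition: build up to 5P.
2P: tangent at (40, 39): λ = (3·40² + 48)/(2·39) ≡ 10/19. 19⁻¹ ≡ 28 (mod 59) since 19·28 = 532 ≡ 1, so λ ≡ 10·28 ≡ 44.
  x = λ² - 40 - 40 = 1936 - 80 ≡ 27; y = λ·(40 - 27) - 39 ≡ 2. → (27, 2)
3P: (27, 2) + (40, 39). λ = (39 - 2)/(40 - 27) ≡ 37/13 mod 59. 13⁻¹ ≡ 50 (mod 59) since 13·50 = 650 ≡ 1, so λ ≡ 21.
  x = λ² - 27 - 40 = 441 - 67 ≡ 20; y = λ·(27 - 20) - 2 ≡ 27. → (20, 27)
4P: (20, 27) + (40, 39). λ = (39 - 27)/(40 - 20) ≡ 12/20 mod 59. 20⁻¹ ≡ 3 (mod 59), so λ ≡ 36.
  x = λ² - 20 - 40 = 1296 - 60 ≡ 56; y = λ·(20 - 56) - 27 ≡ 34. → (56, 34)
5P: (56, 34) + (40, 39). λ = (39 - 34)/(40 - 56) ≡ 5/43 mod 59. 43⁻¹ ≡ 11 (mod 59), so λ ≡ 55.
  x = λ² - 56 - 40 = 3025 - 96 ≡ 38; y = λ·(56 - 38) - 34 ≡ 12. → (38, 12)

(38, 12)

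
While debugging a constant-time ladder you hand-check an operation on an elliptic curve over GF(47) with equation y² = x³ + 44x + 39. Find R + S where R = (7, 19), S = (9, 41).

(11, 31)

(7, 19) + (9, 41). λ = (41 - 19)/(9 - 7) ≡ 22/2 mod 47. 2⁻¹ ≡ 24 (mod 47) since 2·24 = 48 ≡ 1, so λ ≡ 11.
  x = λ² - 7 - 9 = 121 - 16 ≡ 11; y = λ·(7 - 11) - 19 ≡ 31. → (11, 31)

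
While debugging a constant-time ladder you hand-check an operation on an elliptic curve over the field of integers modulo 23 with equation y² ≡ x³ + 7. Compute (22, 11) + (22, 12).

The two points share x = 22 and their y-coordinates satisfy 11 + 12 ≡ 0 (mod 23), so they are inverses. Their sum is ∞.

O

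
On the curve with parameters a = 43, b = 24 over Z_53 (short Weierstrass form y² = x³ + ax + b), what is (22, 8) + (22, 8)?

tangent at (22, 8): λ = (3·22² + 43)/(2·8) ≡ 11/16. 16⁻¹ ≡ 10 (mod 53), so λ ≡ 11·10 ≡ 4.
  x = λ² - 22 - 22 = 16 - 44 ≡ 25; y = λ·(22 - 25) - 8 ≡ 33. → (25, 33)

(25, 33)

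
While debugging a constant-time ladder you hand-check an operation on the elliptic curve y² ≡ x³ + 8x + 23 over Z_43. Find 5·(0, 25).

(22, 21)

Write G = (0, 25).
Double-and-add on 5 = (101)₂. Start with G = (0, 25) for the leading 1-bit.
double: tangent at (0, 25): λ = (3·0² + 8)/(2·25) ≡ 8/7. 7⁻¹ ≡ 37 (mod 43) since 7·37 = 259 ≡ 1, so λ ≡ 8·37 ≡ 38.
  x = λ² - 0 - 0 = 1444 - 0 ≡ 25; y = λ·(0 - 25) - 25 ≡ 14. → (25, 14)
double: tangent at (25, 14): λ = (3·25² + 8)/(2·14) ≡ 34/28. 28⁻¹ ≡ 20 (mod 43), so λ ≡ 34·20 ≡ 35.
  x = λ² - 25 - 25 = 1225 - 50 ≡ 14; y = λ·(25 - 14) - 14 ≡ 27. → (14, 27)
add G: (14, 27) + (0, 25). λ = (25 - 27)/(0 - 14) ≡ 41/29 mod 43. 29⁻¹ ≡ 3 (mod 43), so λ ≡ 37.
  x = λ² - 14 - 0 = 1369 - 14 ≡ 22; y = λ·(14 - 22) - 27 ≡ 21. → (22, 21)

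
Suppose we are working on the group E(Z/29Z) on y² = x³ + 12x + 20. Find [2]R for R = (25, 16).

(2, 9)

tangent at (25, 16): λ = (3·25² + 12)/(2·16) ≡ 2/3. 3⁻¹ ≡ 10 (mod 29) since 3·10 = 30 ≡ 1, so λ ≡ 2·10 ≡ 20.
  x = λ² - 25 - 25 = 400 - 50 ≡ 2; y = λ·(25 - 2) - 16 ≡ 9. → (2, 9)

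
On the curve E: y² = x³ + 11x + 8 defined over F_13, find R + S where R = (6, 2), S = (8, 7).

(2, 8)

(6, 2) + (8, 7). λ = (7 - 2)/(8 - 6) ≡ 5/2 mod 13. 2⁻¹ ≡ 7 (mod 13) since 2·7 = 14 ≡ 1, so λ ≡ 9.
  x = λ² - 6 - 8 = 81 - 14 ≡ 2; y = λ·(6 - 2) - 2 ≡ 8. → (2, 8)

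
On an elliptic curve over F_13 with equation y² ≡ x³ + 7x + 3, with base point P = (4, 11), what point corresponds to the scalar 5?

(2, 5)

Double-and-add on 5 = (101)₂. Start with P = (4, 11) for the leading 1-bit.
double: tangent at (4, 11): λ = (3·4² + 7)/(2·11) ≡ 3/9. 9⁻¹ ≡ 3 (mod 13), so λ ≡ 3·3 ≡ 9.
  x = λ² - 4 - 4 = 81 - 8 ≡ 8; y = λ·(4 - 8) - 11 ≡ 5. → (8, 5)
double: tangent at (8, 5): λ = (3·8² + 7)/(2·5) ≡ 4/10. 10⁻¹ ≡ 4 (mod 13), so λ ≡ 4·4 ≡ 3.
  x = λ² - 8 - 8 = 9 - 16 ≡ 6; y = λ·(8 - 6) - 5 ≡ 1. → (6, 1)
add P: (6, 1) + (4, 11). λ = (11 - 1)/(4 - 6) ≡ 10/11 mod 13. 11⁻¹ ≡ 6 (mod 13), so λ ≡ 8.
  x = λ² - 6 - 4 = 64 - 10 ≡ 2; y = λ·(6 - 2) - 1 ≡ 5. → (2, 5)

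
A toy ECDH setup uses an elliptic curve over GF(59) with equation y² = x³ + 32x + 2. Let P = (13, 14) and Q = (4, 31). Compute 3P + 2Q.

(55, 20)

First 3P:
Repeated addition: build up to 3P.
2P: tangent at (13, 14): λ = (3·13² + 32)/(2·14) ≡ 8/28. 28⁻¹ ≡ 19 (mod 59) since 28·19 = 532 ≡ 1, so λ ≡ 8·19 ≡ 34.
  x = λ² - 13 - 13 = 1156 - 26 ≡ 9; y = λ·(13 - 9) - 14 ≡ 4. → (9, 4)
3P: (9, 4) + (13, 14). λ = (14 - 4)/(13 - 9) ≡ 10/4 mod 59. 4⁻¹ ≡ 15 (mod 59), so λ ≡ 32.
  x = λ² - 9 - 13 = 1024 - 22 ≡ 58; y = λ·(9 - 58) - 4 ≡ 21. → (58, 21)
3P = (58, 21).
Next 2Q:
Repeated addition: build up to 2Q.
2Q: tangent at (4, 31): λ = (3·4² + 32)/(2·31) ≡ 21/3. 3⁻¹ ≡ 20 (mod 59) since 3·20 = 60 ≡ 1, so λ ≡ 21·20 ≡ 7.
  x = λ² - 4 - 4 = 49 - 8 ≡ 41; y = λ·(4 - 41) - 31 ≡ 5. → (41, 5)
2Q = (41, 5).
Finally 3P + 2Q:
(58, 21) + (41, 5). λ = (5 - 21)/(41 - 58) ≡ 43/42 mod 59. 42⁻¹ ≡ 52 (mod 59), so λ ≡ 53.
  x = λ² - 58 - 41 = 2809 - 99 ≡ 55; y = λ·(58 - 55) - 21 ≡ 20. → (55, 20)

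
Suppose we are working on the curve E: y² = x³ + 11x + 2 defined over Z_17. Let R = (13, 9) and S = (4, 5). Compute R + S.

(13, 8)

(13, 9) + (4, 5). λ = (5 - 9)/(4 - 13) ≡ 13/8 mod 17. 8⁻¹ ≡ 15 (mod 17) since 8·15 = 120 ≡ 1, so λ ≡ 8.
  x = λ² - 13 - 4 = 64 - 17 ≡ 13; y = λ·(13 - 13) - 9 ≡ 8. → (13, 8)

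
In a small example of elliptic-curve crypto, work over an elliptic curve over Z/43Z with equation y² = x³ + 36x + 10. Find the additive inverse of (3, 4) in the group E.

-(3, 4) = (3, -4 mod 43) = (3, 39).

(3, 39)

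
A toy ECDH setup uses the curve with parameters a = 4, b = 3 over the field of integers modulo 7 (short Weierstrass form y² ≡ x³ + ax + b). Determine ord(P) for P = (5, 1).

2P: tangent at (5, 1): λ = (3·5² + 4)/(2·1) ≡ 2/2. 2⁻¹ ≡ 4 (mod 7), so λ ≡ 2·4 ≡ 1.
  x = λ² - 5 - 5 = 1 - 10 ≡ 5; y = λ·(5 - 5) - 1 ≡ 6. → (5, 6)
3P: (5, 6) + (5, 1): same x and y₁ ≡ -y₂, so the sum is O.
3P = O, so the order is 3.

3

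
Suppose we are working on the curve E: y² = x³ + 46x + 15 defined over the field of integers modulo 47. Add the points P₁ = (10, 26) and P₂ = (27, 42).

(13, 32)

(10, 26) + (27, 42). λ = (42 - 26)/(27 - 10) ≡ 16/17 mod 47. 17⁻¹ ≡ 36 (mod 47) since 17·36 = 612 ≡ 1, so λ ≡ 12.
  x = λ² - 10 - 27 = 144 - 37 ≡ 13; y = λ·(10 - 13) - 26 ≡ 32. → (13, 32)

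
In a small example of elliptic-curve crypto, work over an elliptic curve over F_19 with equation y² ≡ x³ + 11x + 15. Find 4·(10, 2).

(7, 6)

Write Q = (10, 2).
Repeated addition: build up to 4Q.
2Q: tangent at (10, 2): λ = (3·10² + 11)/(2·2) ≡ 7/4. 4⁻¹ ≡ 5 (mod 19), so λ ≡ 7·5 ≡ 16.
  x = λ² - 10 - 10 = 256 - 20 ≡ 8; y = λ·(10 - 8) - 2 ≡ 11. → (8, 11)
3Q: (8, 11) + (10, 2). λ = (2 - 11)/(10 - 8) ≡ 10/2 mod 19. 2⁻¹ ≡ 10 (mod 19), so λ ≡ 5.
  x = λ² - 8 - 10 = 25 - 18 ≡ 7; y = λ·(8 - 7) - 11 ≡ 13. → (7, 13)
4Q: (7, 13) + (10, 2). λ = (2 - 13)/(10 - 7) ≡ 8/3 mod 19. 3⁻¹ ≡ 13 (mod 19), so λ ≡ 9.
  x = λ² - 7 - 10 = 81 - 17 ≡ 7; y = λ·(7 - 7) - 13 ≡ 6. → (7, 6)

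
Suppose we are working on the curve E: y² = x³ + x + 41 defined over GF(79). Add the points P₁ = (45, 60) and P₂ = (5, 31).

(45, 60) + (5, 31). λ = (31 - 60)/(5 - 45) ≡ 50/39 mod 79. 39⁻¹ ≡ 77 (mod 79) since 39·77 = 3003 ≡ 1, so λ ≡ 58.
  x = λ² - 45 - 5 = 3364 - 50 ≡ 75; y = λ·(45 - 75) - 60 ≡ 17. → (75, 17)

(75, 17)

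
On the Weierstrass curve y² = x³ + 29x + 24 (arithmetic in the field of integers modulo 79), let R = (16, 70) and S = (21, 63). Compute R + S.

(16, 70) + (21, 63). λ = (63 - 70)/(21 - 16) ≡ 72/5 mod 79. 5⁻¹ ≡ 16 (mod 79), so λ ≡ 46.
  x = λ² - 16 - 21 = 2116 - 37 ≡ 25; y = λ·(16 - 25) - 70 ≡ 69. → (25, 69)

(25, 69)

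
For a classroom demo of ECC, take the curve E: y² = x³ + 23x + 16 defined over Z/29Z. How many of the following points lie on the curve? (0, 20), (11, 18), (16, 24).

(0, 20): 20² ≡ 23, rhs ≡ 16 → off.
(11, 18): 18² ≡ 5, rhs ≡ 5 → on.
(16, 24): 24² ≡ 25, rhs ≡ 14 → off.

1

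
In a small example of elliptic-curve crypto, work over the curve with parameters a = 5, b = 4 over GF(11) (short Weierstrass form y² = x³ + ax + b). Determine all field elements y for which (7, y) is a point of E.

none

x³ + 5x + 4 = 382 ≡ 8 (mod 11).
8 is a non-residue mod 11; no y exists.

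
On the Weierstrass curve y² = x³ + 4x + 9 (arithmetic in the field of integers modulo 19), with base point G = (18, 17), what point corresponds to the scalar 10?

(18, 17)

Double-and-add on 10 = (1010)₂. Start with G = (18, 17) for the leading 1-bit.
double: tangent at (18, 17): λ = (3·18² + 4)/(2·17) ≡ 7/15. 15⁻¹ ≡ 14 (mod 19), so λ ≡ 7·14 ≡ 3.
  x = λ² - 18 - 18 = 9 - 36 ≡ 11; y = λ·(18 - 11) - 17 ≡ 4. → (11, 4)
double: tangent at (11, 4): λ = (3·11² + 4)/(2·4) ≡ 6/8. 8⁻¹ ≡ 12 (mod 19), so λ ≡ 6·12 ≡ 15.
  x = λ² - 11 - 11 = 225 - 22 ≡ 13; y = λ·(11 - 13) - 4 ≡ 4. → (13, 4)
add G: (13, 4) + (18, 17). λ = (17 - 4)/(18 - 13) ≡ 13/5 mod 19. 5⁻¹ ≡ 4 (mod 19), so λ ≡ 14.
  x = λ² - 13 - 18 = 196 - 31 ≡ 13; y = λ·(13 - 13) - 4 ≡ 15. → (13, 15)
double: tangent at (13, 15): λ = (3·13² + 4)/(2·15) ≡ 17/11. 11⁻¹ ≡ 7 (mod 19), so λ ≡ 17·7 ≡ 5.
  x = λ² - 13 - 13 = 25 - 26 ≡ 18; y = λ·(13 - 18) - 15 ≡ 17. → (18, 17)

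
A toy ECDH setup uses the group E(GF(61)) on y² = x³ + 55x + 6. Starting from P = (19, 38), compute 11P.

(46, 25)

Double-and-add on 11 = (1011)₂. Start with P = (19, 38) for the leading 1-bit.
double: tangent at (19, 38): λ = (3·19² + 55)/(2·38) ≡ 40/15. 15⁻¹ ≡ 57 (mod 61) since 15·57 = 855 ≡ 1, so λ ≡ 40·57 ≡ 23.
  x = λ² - 19 - 19 = 529 - 38 ≡ 3; y = λ·(19 - 3) - 38 ≡ 25. → (3, 25)
double: tangent at (3, 25): λ = (3·3² + 55)/(2·25) ≡ 21/50. 50⁻¹ ≡ 11 (mod 61) since 50·11 = 550 ≡ 1, so λ ≡ 21·11 ≡ 48.
  x = λ² - 3 - 3 = 2304 - 6 ≡ 41; y = λ·(3 - 41) - 25 ≡ 42. → (41, 42)
add P: (41, 42) + (19, 38). λ = (38 - 42)/(19 - 41) ≡ 57/39 mod 61. 39⁻¹ ≡ 36 (mod 61) since 39·36 = 1404 ≡ 1, so λ ≡ 39.
  x = λ² - 41 - 19 = 1521 - 60 ≡ 58; y = λ·(41 - 58) - 42 ≡ 27. → (58, 27)
double: tangent at (58, 27): λ = (3·58² + 55)/(2·27) ≡ 21/54. 54⁻¹ ≡ 26 (mod 61) since 54·26 = 1404 ≡ 1, so λ ≡ 21·26 ≡ 58.
  x = λ² - 58 - 58 = 3364 - 116 ≡ 15; y = λ·(58 - 15) - 27 ≡ 27. → (15, 27)
add P: (15, 27) + (19, 38). λ = (38 - 27)/(19 - 15) ≡ 11/4 mod 61. 4⁻¹ ≡ 46 (mod 61), so λ ≡ 18.
  x = λ² - 15 - 19 = 324 - 34 ≡ 46; y = λ·(15 - 46) - 27 ≡ 25. → (46, 25)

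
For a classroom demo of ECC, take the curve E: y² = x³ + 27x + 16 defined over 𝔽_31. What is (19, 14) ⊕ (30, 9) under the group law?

(15, 18)

(19, 14) + (30, 9). λ = (9 - 14)/(30 - 19) ≡ 26/11 mod 31. 11⁻¹ ≡ 17 (mod 31), so λ ≡ 8.
  x = λ² - 19 - 30 = 64 - 49 ≡ 15; y = λ·(19 - 15) - 14 ≡ 18. → (15, 18)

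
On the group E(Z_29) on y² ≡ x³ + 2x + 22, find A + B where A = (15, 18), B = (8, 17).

(15, 18) + (8, 17). λ = (17 - 18)/(8 - 15) ≡ 28/22 mod 29. 22⁻¹ ≡ 4 (mod 29) since 22·4 = 88 ≡ 1, so λ ≡ 25.
  x = λ² - 15 - 8 = 625 - 23 ≡ 22; y = λ·(15 - 22) - 18 ≡ 10. → (22, 10)

(22, 10)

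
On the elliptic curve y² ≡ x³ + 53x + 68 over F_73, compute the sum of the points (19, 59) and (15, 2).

(55, 12)

(19, 59) + (15, 2). λ = (2 - 59)/(15 - 19) ≡ 16/69 mod 73. 69⁻¹ ≡ 18 (mod 73), so λ ≡ 69.
  x = λ² - 19 - 15 = 4761 - 34 ≡ 55; y = λ·(19 - 55) - 59 ≡ 12. → (55, 12)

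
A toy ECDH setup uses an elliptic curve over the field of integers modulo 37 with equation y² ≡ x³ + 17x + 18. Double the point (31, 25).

tangent at (31, 25): λ = (3·31² + 17)/(2·25) ≡ 14/13. 13⁻¹ ≡ 20 (mod 37) since 13·20 = 260 ≡ 1, so λ ≡ 14·20 ≡ 21.
  x = λ² - 31 - 31 = 441 - 62 ≡ 9; y = λ·(31 - 9) - 25 ≡ 30. → (9, 30)

(9, 30)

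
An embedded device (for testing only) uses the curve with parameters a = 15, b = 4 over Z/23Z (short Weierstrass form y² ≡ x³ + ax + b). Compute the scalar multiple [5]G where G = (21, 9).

Repeated addition: build up to 5G.
2G: tangent at (21, 9): λ = (3·21² + 15)/(2·9) ≡ 4/18. 18⁻¹ ≡ 9 (mod 23), so λ ≡ 4·9 ≡ 13.
  x = λ² - 21 - 21 = 169 - 42 ≡ 12; y = λ·(21 - 12) - 9 ≡ 16. → (12, 16)
3G: (12, 16) + (21, 9). λ = (9 - 16)/(21 - 12) ≡ 16/9 mod 23. 9⁻¹ ≡ 18 (mod 23) since 9·18 = 162 ≡ 1, so λ ≡ 12.
  x = λ² - 12 - 21 = 144 - 33 ≡ 19; y = λ·(12 - 19) - 16 ≡ 15. → (19, 15)
4G: (19, 15) + (21, 9). λ = (9 - 15)/(21 - 19) ≡ 17/2 mod 23. 2⁻¹ ≡ 12 (mod 23) since 2·12 = 24 ≡ 1, so λ ≡ 20.
  x = λ² - 19 - 21 = 400 - 40 ≡ 15; y = λ·(19 - 15) - 15 ≡ 19. → (15, 19)
5G: (15, 19) + (21, 9). λ = (9 - 19)/(21 - 15) ≡ 13/6 mod 23. 6⁻¹ ≡ 4 (mod 23), so λ ≡ 6.
  x = λ² - 15 - 21 = 36 - 36 ≡ 0; y = λ·(15 - 0) - 19 ≡ 2. → (0, 2)

(0, 2)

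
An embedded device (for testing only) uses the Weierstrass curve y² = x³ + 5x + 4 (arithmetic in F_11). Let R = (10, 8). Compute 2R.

tangent at (10, 8): λ = (3·10² + 5)/(2·8) ≡ 8/5. 5⁻¹ ≡ 9 (mod 11), so λ ≡ 8·9 ≡ 6.
  x = λ² - 10 - 10 = 36 - 20 ≡ 5; y = λ·(10 - 5) - 8 ≡ 0. → (5, 0)

(5, 0)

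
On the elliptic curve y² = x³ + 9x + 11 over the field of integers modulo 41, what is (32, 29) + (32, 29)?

(36, 13)

tangent at (32, 29): λ = (3·32² + 9)/(2·29) ≡ 6/17. 17⁻¹ ≡ 29 (mod 41), so λ ≡ 6·29 ≡ 10.
  x = λ² - 32 - 32 = 100 - 64 ≡ 36; y = λ·(32 - 36) - 29 ≡ 13. → (36, 13)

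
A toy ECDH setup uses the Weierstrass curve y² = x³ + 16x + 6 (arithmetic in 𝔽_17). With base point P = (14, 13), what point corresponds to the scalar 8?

(7, 11)

Repeated addition: build up to 8P.
2P: tangent at (14, 13): λ = (3·14² + 16)/(2·13) ≡ 9/9. 9⁻¹ ≡ 2 (mod 17), so λ ≡ 9·2 ≡ 1.
  x = λ² - 14 - 14 = 1 - 28 ≡ 7; y = λ·(14 - 7) - 13 ≡ 11. → (7, 11)
3P: (7, 11) + (14, 13). λ = (13 - 11)/(14 - 7) ≡ 2/7 mod 17. 7⁻¹ ≡ 5 (mod 17), so λ ≡ 10.
  x = λ² - 7 - 14 = 100 - 21 ≡ 11; y = λ·(7 - 11) - 11 ≡ 0. → (11, 0)
4P: (11, 0) + (14, 13). λ = (13 - 0)/(14 - 11) ≡ 13/3 mod 17. 3⁻¹ ≡ 6 (mod 17) since 3·6 = 18 ≡ 1, so λ ≡ 10.
  x = λ² - 11 - 14 = 100 - 25 ≡ 7; y = λ·(11 - 7) - 0 ≡ 6. → (7, 6)
5P: (7, 6) + (14, 13). λ = (13 - 6)/(14 - 7) ≡ 7/7 mod 17. 7⁻¹ ≡ 5 (mod 17) since 7·5 = 35 ≡ 1, so λ ≡ 1.
  x = λ² - 7 - 14 = 1 - 21 ≡ 14; y = λ·(7 - 14) - 6 ≡ 4. → (14, 4)
6P: (14, 4) + (14, 13): same x and y₁ ≡ -y₂, so the sum is ∞.
7P: ∞ + (14, 13) = (14, 13) (identity).
8P: tangent at (14, 13): λ = (3·14² + 16)/(2·13) ≡ 9/9. 9⁻¹ ≡ 2 (mod 17) since 9·2 = 18 ≡ 1, so λ ≡ 9·2 ≡ 1.
  x = λ² - 14 - 14 = 1 - 28 ≡ 7; y = λ·(14 - 7) - 13 ≡ 11. → (7, 11)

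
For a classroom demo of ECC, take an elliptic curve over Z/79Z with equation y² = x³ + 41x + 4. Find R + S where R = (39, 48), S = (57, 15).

(39, 48) + (57, 15). λ = (15 - 48)/(57 - 39) ≡ 46/18 mod 79. 18⁻¹ ≡ 22 (mod 79) since 18·22 = 396 ≡ 1, so λ ≡ 64.
  x = λ² - 39 - 57 = 4096 - 96 ≡ 50; y = λ·(39 - 50) - 48 ≡ 38. → (50, 38)

(50, 38)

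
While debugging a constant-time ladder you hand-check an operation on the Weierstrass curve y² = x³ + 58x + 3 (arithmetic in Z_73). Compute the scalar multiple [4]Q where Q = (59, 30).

(25, 54)

Repeated addition: build up to 4Q.
2Q: tangent at (59, 30): λ = (3·59² + 58)/(2·30) ≡ 62/60. 60⁻¹ ≡ 28 (mod 73), so λ ≡ 62·28 ≡ 57.
  x = λ² - 59 - 59 = 3249 - 118 ≡ 65; y = λ·(59 - 65) - 30 ≡ 66. → (65, 66)
3Q: (65, 66) + (59, 30). λ = (30 - 66)/(59 - 65) ≡ 37/67 mod 73. 67⁻¹ ≡ 12 (mod 73), so λ ≡ 6.
  x = λ² - 65 - 59 = 36 - 124 ≡ 58; y = λ·(65 - 58) - 66 ≡ 49. → (58, 49)
4Q: (58, 49) + (59, 30). λ = (30 - 49)/(59 - 58) ≡ 54/1 mod 73. 1⁻¹ ≡ 1 (mod 73), so λ ≡ 54.
  x = λ² - 58 - 59 = 2916 - 117 ≡ 25; y = λ·(58 - 25) - 49 ≡ 54. → (25, 54)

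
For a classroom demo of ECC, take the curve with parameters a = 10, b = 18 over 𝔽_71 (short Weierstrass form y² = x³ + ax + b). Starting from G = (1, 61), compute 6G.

Repeated addition: build up to 6G.
2G: tangent at (1, 61): λ = (3·1² + 10)/(2·61) ≡ 13/51. 51⁻¹ ≡ 39 (mod 71), so λ ≡ 13·39 ≡ 10.
  x = λ² - 1 - 1 = 100 - 2 ≡ 27; y = λ·(1 - 27) - 61 ≡ 34. → (27, 34)
3G: (27, 34) + (1, 61). λ = (61 - 34)/(1 - 27) ≡ 27/45 mod 71. 45⁻¹ ≡ 30 (mod 71), so λ ≡ 29.
  x = λ² - 27 - 1 = 841 - 28 ≡ 32; y = λ·(27 - 32) - 34 ≡ 34. → (32, 34)
4G: (32, 34) + (1, 61). λ = (61 - 34)/(1 - 32) ≡ 27/40 mod 71. 40⁻¹ ≡ 16 (mod 71), so λ ≡ 6.
  x = λ² - 32 - 1 = 36 - 33 ≡ 3; y = λ·(32 - 3) - 34 ≡ 69. → (3, 69)
5G: (3, 69) + (1, 61). λ = (61 - 69)/(1 - 3) ≡ 63/69 mod 71. 69⁻¹ ≡ 35 (mod 71) since 69·35 = 2415 ≡ 1, so λ ≡ 4.
  x = λ² - 3 - 1 = 16 - 4 ≡ 12; y = λ·(3 - 12) - 69 ≡ 37. → (12, 37)
6G: (12, 37) + (1, 61). λ = (61 - 37)/(1 - 12) ≡ 24/60 mod 71. 60⁻¹ ≡ 58 (mod 71) since 60·58 = 3480 ≡ 1, so λ ≡ 43.
  x = λ² - 12 - 1 = 1849 - 13 ≡ 61; y = λ·(12 - 61) - 37 ≡ 57. → (61, 57)

(61, 57)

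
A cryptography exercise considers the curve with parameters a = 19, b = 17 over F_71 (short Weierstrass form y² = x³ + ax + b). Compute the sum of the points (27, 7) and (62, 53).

(68, 2)

(27, 7) + (62, 53). λ = (53 - 7)/(62 - 27) ≡ 46/35 mod 71. 35⁻¹ ≡ 69 (mod 71), so λ ≡ 50.
  x = λ² - 27 - 62 = 2500 - 89 ≡ 68; y = λ·(27 - 68) - 7 ≡ 2. → (68, 2)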